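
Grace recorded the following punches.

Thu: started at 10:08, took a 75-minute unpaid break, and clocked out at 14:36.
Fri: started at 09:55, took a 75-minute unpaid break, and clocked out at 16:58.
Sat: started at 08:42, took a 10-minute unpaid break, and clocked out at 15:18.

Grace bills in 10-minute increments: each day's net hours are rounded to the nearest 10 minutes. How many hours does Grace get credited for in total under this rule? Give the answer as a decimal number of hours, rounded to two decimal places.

Thu: 10:08–14:36 = 4 h 28 min − 75 min = 3 h 13 min → rounds to 3 h 10 min
Fri: 09:55–16:58 = 7 h 3 min − 75 min = 5 h 48 min → rounds to 5 h 50 min
Sat: 08:42–15:18 = 6 h 36 min − 10 min = 6 h 26 min → rounds to 6 h 30 min
Total credited: 15 h 30 min.

15.50 hours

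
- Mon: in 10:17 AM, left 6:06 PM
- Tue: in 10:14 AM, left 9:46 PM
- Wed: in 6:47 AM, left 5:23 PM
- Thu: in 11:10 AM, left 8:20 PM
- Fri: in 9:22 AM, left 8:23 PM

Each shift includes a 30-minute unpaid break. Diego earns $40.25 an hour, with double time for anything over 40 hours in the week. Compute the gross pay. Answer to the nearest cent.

Mon: 10:17 AM–6:06 PM = 7 h 49 min; less 30 min break → 7 h 19 min
Tue: 10:14 AM–9:46 PM = 11 h 32 min; less 30 min break → 11 h 2 min
Wed: 6:47 AM–5:23 PM = 10 h 36 min; less 30 min break → 10 h 6 min
Thu: 11:10 AM–8:20 PM = 9 h 10 min; less 30 min break → 8 h 40 min
Fri: 9:22 AM–8:23 PM = 11 h 1 min; less 30 min break → 10 h 31 min
Total worked: 47 h 38 min = 2858 min.
Regular 40 h 0 min = 2400 min at $40.25/h; overtime 7 h 38 min = 458 min at $80.50/h.
Pay = (2400 × $40.25 + 458 × $80.50) ÷ 60 = $2224.48.

$2224.48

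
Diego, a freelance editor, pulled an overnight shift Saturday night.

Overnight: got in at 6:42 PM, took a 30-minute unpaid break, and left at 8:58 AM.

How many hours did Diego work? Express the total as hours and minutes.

13 h 46 min

Overnight: 6:42 PM → midnight = 5 h 18 min; midnight → 8:58 AM = 8 h 58 min; span 14 h 16 min; less 30 min break → 13 h 46 min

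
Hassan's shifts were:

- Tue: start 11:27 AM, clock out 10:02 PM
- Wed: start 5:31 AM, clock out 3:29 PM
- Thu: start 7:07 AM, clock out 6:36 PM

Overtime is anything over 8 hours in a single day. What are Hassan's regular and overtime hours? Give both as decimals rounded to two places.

Tue: 11:27 AM–10:02 PM = 10 h 35 min
Wed: 5:31 AM–3:29 PM = 9 h 58 min
Thu: 7:07 AM–6:36 PM = 11 h 29 min
Tue reg 8 h 0 min / OT 2 h 35 min; Wed reg 8 h 0 min / OT 1 h 58 min; Thu reg 8 h 0 min / OT 3 h 29 min.
Totals: regular 24 h 0 min, overtime 8 h 2 min.

Regular 24.00 hours, overtime 8.03 hours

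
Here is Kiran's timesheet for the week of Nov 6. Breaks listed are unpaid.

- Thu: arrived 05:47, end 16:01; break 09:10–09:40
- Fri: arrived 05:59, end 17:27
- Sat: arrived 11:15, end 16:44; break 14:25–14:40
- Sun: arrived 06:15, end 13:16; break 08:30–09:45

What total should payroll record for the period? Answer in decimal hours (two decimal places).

Thu: 05:47–16:01 = 10 h 14 min; less 30 min break → 9 h 44 min
Fri: 05:59–17:27 = 11 h 28 min
Sat: 11:15–16:44 = 5 h 29 min; less 15 min break → 5 h 14 min
Sun: 06:15–13:16 = 7 h 1 min; less 75 min break → 5 h 46 min
Total: 9 h 44 min + 11 h 28 min + 5 h 14 min + 5 h 46 min = 32 h 12 min.

32.20 hours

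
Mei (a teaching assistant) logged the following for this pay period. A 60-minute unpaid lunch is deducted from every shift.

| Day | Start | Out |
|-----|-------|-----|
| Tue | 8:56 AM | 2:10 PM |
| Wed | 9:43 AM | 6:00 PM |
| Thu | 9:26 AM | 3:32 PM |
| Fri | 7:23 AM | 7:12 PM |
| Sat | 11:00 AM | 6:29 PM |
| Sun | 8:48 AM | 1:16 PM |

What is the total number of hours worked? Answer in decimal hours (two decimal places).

Tue: 8:56 AM–2:10 PM = 5 h 14 min; less 60 min break → 4 h 14 min
Wed: 9:43 AM–6:00 PM = 8 h 17 min; less 60 min break → 7 h 17 min
Thu: 9:26 AM–3:32 PM = 6 h 6 min; less 60 min break → 5 h 6 min
Fri: 7:23 AM–7:12 PM = 11 h 49 min; less 60 min break → 10 h 49 min
Sat: 11:00 AM–6:29 PM = 7 h 29 min; less 60 min break → 6 h 29 min
Sun: 8:48 AM–1:16 PM = 4 h 28 min; less 60 min break → 3 h 28 min
Total: 4 h 14 min + 7 h 17 min + 5 h 6 min + 10 h 49 min + 6 h 29 min + 3 h 28 min = 37 h 23 min.

37.38 hours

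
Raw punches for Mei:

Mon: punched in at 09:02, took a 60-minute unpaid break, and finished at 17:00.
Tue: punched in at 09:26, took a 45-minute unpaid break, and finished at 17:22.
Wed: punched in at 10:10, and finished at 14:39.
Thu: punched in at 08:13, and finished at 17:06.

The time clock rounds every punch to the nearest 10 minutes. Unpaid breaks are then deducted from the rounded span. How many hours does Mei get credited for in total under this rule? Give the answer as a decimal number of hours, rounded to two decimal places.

27.58 hours

Mon: in 09:02→09:00, out 17:00→17:00; 8 h 0 min − 60 min = 7 h 0 min
Tue: in 09:26→09:30, out 17:22→17:20; 7 h 50 min − 45 min = 7 h 5 min
Wed: in 10:10→10:10, out 14:39→14:40; 4 h 30 min
Thu: in 08:13→08:10, out 17:06→17:10; 9 h 0 min
Total credited: 27 h 35 min.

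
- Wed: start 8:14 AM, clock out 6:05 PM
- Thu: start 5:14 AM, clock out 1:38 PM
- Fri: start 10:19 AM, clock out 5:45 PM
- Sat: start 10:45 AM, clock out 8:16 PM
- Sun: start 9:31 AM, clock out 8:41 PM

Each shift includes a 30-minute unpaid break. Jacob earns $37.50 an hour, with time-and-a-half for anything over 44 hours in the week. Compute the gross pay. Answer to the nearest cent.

$1645.00

Wed: 8:14 AM–6:05 PM = 9 h 51 min; less 30 min break → 9 h 21 min
Thu: 5:14 AM–1:38 PM = 8 h 24 min; less 30 min break → 7 h 54 min
Fri: 10:19 AM–5:45 PM = 7 h 26 min; less 30 min break → 6 h 56 min
Sat: 10:45 AM–8:16 PM = 9 h 31 min; less 30 min break → 9 h 1 min
Sun: 9:31 AM–8:41 PM = 11 h 10 min; less 30 min break → 10 h 40 min
Total worked: 43 h 52 min = 2632 min.
Regular 43 h 52 min = 2632 min at $37.50/h; overtime 0 h 0 min = 0 min at $56.25/h.
Pay = (2632 × $37.50 + 0 × $56.25) ÷ 60 = $1645.00.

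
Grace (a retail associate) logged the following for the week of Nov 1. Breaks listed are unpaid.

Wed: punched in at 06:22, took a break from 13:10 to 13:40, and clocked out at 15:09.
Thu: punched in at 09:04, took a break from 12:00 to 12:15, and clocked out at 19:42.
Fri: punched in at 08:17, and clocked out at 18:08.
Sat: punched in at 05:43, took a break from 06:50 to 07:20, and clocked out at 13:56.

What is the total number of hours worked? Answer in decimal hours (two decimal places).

36.23 hours

Wed: 06:22–15:09 = 8 h 47 min; less 30 min break → 8 h 17 min
Thu: 09:04–19:42 = 10 h 38 min; less 15 min break → 10 h 23 min
Fri: 08:17–18:08 = 9 h 51 min
Sat: 05:43–13:56 = 8 h 13 min; less 30 min break → 7 h 43 min
Total: 8 h 17 min + 10 h 23 min + 9 h 51 min + 7 h 43 min = 36 h 14 min.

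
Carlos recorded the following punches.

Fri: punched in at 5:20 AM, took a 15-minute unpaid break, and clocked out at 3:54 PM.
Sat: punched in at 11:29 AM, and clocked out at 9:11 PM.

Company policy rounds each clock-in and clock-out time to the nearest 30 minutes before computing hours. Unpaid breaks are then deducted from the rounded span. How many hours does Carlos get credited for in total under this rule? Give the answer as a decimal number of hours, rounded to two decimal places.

Fri: in 5:20 AM→5:30 AM, out 3:54 PM→4:00 PM; 10 h 30 min − 15 min = 10 h 15 min
Sat: in 11:29 AM→11:30 AM, out 9:11 PM→9:00 PM; 9 h 30 min
Total credited: 19 h 45 min.

19.75 hours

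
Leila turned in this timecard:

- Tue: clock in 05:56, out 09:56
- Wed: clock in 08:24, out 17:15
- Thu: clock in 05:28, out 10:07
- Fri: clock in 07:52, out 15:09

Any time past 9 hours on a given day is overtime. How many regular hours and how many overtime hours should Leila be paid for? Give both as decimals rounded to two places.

Regular 24.78 hours, overtime 0.00 hours

Tue: 05:56–09:56 = 4 h 0 min
Wed: 08:24–17:15 = 8 h 51 min
Thu: 05:28–10:07 = 4 h 39 min
Fri: 07:52–15:09 = 7 h 17 min
Tue reg 4 h 0 min / OT 0 h 0 min; Wed reg 8 h 51 min / OT 0 h 0 min; Thu reg 4 h 39 min / OT 0 h 0 min; Fri reg 7 h 17 min / OT 0 h 0 min.
Totals: regular 24 h 47 min, overtime 0 h 0 min.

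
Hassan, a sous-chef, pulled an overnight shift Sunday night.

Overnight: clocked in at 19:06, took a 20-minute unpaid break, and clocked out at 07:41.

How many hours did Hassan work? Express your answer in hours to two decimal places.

12.25 hours

Overnight: 19:06 → midnight = 4 h 54 min; midnight → 07:41 = 7 h 41 min; span 12 h 35 min; less 20 min break → 12 h 15 min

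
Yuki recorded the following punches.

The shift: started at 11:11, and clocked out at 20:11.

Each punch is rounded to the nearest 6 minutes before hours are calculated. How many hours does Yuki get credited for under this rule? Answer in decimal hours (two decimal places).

9.00 hours

The shift: in 11:11→11:12, out 20:11→20:12; 9 h 0 min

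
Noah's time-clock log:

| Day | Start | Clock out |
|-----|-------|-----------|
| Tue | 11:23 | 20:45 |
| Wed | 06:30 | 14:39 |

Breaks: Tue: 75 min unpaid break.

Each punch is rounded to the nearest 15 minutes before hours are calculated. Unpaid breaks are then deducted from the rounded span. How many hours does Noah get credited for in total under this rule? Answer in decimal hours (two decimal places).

16.25 hours

Tue: in 11:23→11:30, out 20:45→20:45; 9 h 15 min − 75 min = 8 h 0 min
Wed: in 06:30→06:30, out 14:39→14:45; 8 h 15 min
Total credited: 16 h 15 min.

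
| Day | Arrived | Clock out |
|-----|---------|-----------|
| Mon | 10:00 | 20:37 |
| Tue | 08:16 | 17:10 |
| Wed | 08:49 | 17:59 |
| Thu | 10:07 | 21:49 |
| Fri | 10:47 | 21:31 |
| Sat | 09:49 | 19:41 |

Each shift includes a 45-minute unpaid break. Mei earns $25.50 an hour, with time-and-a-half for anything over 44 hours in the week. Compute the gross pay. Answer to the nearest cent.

Mon: 10:00–20:37 = 10 h 37 min; less 45 min break → 9 h 52 min
Tue: 08:16–17:10 = 8 h 54 min; less 45 min break → 8 h 9 min
Wed: 08:49–17:59 = 9 h 10 min; less 45 min break → 8 h 25 min
Thu: 10:07–21:49 = 11 h 42 min; less 45 min break → 10 h 57 min
Fri: 10:47–21:31 = 10 h 44 min; less 45 min break → 9 h 59 min
Sat: 09:49–19:41 = 9 h 52 min; less 45 min break → 9 h 7 min
Total worked: 56 h 29 min = 3389 min.
Regular 44 h 0 min = 2640 min at $25.50/h; overtime 12 h 29 min = 749 min at $38.25/h.
Pay = (2640 × $25.50 + 749 × $38.25) ÷ 60 = $1599.49.

$1599.49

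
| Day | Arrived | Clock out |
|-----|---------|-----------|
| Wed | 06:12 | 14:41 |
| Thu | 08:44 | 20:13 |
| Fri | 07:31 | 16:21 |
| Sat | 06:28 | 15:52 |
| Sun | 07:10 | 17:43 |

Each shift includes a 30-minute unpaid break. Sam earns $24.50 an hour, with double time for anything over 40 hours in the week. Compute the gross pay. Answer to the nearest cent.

$1286.25

Wed: 06:12–14:41 = 8 h 29 min; less 30 min break → 7 h 59 min
Thu: 08:44–20:13 = 11 h 29 min; less 30 min break → 10 h 59 min
Fri: 07:31–16:21 = 8 h 50 min; less 30 min break → 8 h 20 min
Sat: 06:28–15:52 = 9 h 24 min; less 30 min break → 8 h 54 min
Sun: 07:10–17:43 = 10 h 33 min; less 30 min break → 10 h 3 min
Total worked: 46 h 15 min = 2775 min.
Regular 40 h 0 min = 2400 min at $24.50/h; overtime 6 h 15 min = 375 min at $49.00/h.
Pay = (2400 × $24.50 + 375 × $49.00) ÷ 60 = $1286.25.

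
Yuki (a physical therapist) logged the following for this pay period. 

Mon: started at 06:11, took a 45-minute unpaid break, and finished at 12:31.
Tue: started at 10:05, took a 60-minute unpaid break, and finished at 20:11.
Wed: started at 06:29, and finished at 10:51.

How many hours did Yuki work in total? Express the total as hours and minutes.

Mon: 06:11–12:31 = 6 h 20 min; less 45 min break → 5 h 35 min
Tue: 10:05–20:11 = 10 h 6 min; less 60 min break → 9 h 6 min
Wed: 06:29–10:51 = 4 h 22 min
Total: 5 h 35 min + 9 h 6 min + 4 h 22 min = 19 h 3 min.

19 h 3 min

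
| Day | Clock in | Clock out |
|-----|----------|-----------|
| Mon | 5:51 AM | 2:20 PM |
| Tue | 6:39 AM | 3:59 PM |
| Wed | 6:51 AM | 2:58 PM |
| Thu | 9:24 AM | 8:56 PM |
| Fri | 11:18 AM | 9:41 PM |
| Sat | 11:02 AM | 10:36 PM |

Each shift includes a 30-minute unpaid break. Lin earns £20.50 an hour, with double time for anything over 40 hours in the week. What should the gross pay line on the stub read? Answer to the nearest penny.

£1493.08

Mon: 5:51 AM–2:20 PM = 8 h 29 min; less 30 min break → 7 h 59 min
Tue: 6:39 AM–3:59 PM = 9 h 20 min; less 30 min break → 8 h 50 min
Wed: 6:51 AM–2:58 PM = 8 h 7 min; less 30 min break → 7 h 37 min
Thu: 9:24 AM–8:56 PM = 11 h 32 min; less 30 min break → 11 h 2 min
Fri: 11:18 AM–9:41 PM = 10 h 23 min; less 30 min break → 9 h 53 min
Sat: 11:02 AM–10:36 PM = 11 h 34 min; less 30 min break → 11 h 4 min
Total worked: 56 h 25 min = 3385 min.
Regular 40 h 0 min = 2400 min at £20.50/h; overtime 16 h 25 min = 985 min at £41.00/h.
Pay = (2400 × £20.50 + 985 × £41.00) ÷ 60 = £1493.08.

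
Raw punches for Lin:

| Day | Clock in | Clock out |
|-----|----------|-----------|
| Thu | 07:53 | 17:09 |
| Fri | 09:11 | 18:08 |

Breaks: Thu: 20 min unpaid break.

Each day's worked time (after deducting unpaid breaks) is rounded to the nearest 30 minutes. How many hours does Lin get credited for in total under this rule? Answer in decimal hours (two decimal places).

Thu: 07:53–17:09 = 9 h 16 min − 20 min = 8 h 56 min → rounds to 9 h 0 min
Fri: 09:11–18:08 = 8 h 57 min → rounds to 9 h 0 min
Total credited: 18 h 0 min.

18.00 hours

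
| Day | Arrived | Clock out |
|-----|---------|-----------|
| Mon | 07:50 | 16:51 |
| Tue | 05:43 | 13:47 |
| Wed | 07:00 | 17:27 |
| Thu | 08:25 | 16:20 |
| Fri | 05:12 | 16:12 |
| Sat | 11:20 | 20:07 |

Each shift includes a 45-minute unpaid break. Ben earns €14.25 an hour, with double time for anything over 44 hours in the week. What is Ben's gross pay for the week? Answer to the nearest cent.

€818.90

Mon: 07:50–16:51 = 9 h 1 min; less 45 min break → 8 h 16 min
Tue: 05:43–13:47 = 8 h 4 min; less 45 min break → 7 h 19 min
Wed: 07:00–17:27 = 10 h 27 min; less 45 min break → 9 h 42 min
Thu: 08:25–16:20 = 7 h 55 min; less 45 min break → 7 h 10 min
Fri: 05:12–16:12 = 11 h 0 min; less 45 min break → 10 h 15 min
Sat: 11:20–20:07 = 8 h 47 min; less 45 min break → 8 h 2 min
Total worked: 50 h 44 min = 3044 min.
Regular 44 h 0 min = 2640 min at €14.25/h; overtime 6 h 44 min = 404 min at €28.50/h.
Pay = (2640 × €14.25 + 404 × €28.50) ÷ 60 = €818.90.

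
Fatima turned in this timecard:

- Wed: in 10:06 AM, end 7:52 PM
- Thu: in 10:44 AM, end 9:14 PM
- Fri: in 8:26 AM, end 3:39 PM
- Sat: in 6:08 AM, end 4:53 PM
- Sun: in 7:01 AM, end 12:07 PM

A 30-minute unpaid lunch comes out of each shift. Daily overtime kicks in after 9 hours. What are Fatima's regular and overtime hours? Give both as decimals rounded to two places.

Wed: 10:06 AM–7:52 PM = 9 h 46 min; less 30 min break → 9 h 16 min
Thu: 10:44 AM–9:14 PM = 10 h 30 min; less 30 min break → 10 h 0 min
Fri: 8:26 AM–3:39 PM = 7 h 13 min; less 30 min break → 6 h 43 min
Sat: 6:08 AM–4:53 PM = 10 h 45 min; less 30 min break → 10 h 15 min
Sun: 7:01 AM–12:07 PM = 5 h 6 min; less 30 min break → 4 h 36 min
Wed reg 9 h 0 min / OT 0 h 16 min; Thu reg 9 h 0 min / OT 1 h 0 min; Fri reg 6 h 43 min / OT 0 h 0 min; Sat reg 9 h 0 min / OT 1 h 15 min; Sun reg 4 h 36 min / OT 0 h 0 min.
Totals: regular 38 h 19 min, overtime 2 h 31 min.

Regular 38.32 hours, overtime 2.52 hours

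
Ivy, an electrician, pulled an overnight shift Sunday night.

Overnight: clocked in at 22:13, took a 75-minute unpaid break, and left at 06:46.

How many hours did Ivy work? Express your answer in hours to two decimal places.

Overnight: 22:13 → midnight = 1 h 47 min; midnight → 06:46 = 6 h 46 min; span 8 h 33 min; less 75 min break → 7 h 18 min

7.30 hours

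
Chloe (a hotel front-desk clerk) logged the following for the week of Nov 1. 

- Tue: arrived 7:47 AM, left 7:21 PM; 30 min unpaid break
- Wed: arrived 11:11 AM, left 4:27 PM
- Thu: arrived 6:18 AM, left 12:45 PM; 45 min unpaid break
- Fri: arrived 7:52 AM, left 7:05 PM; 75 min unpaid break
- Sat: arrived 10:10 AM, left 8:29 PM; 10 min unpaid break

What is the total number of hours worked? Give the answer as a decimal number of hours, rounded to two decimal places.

Tue: 7:47 AM–7:21 PM = 11 h 34 min; less 30 min break → 11 h 4 min
Wed: 11:11 AM–4:27 PM = 5 h 16 min
Thu: 6:18 AM–12:45 PM = 6 h 27 min; less 45 min break → 5 h 42 min
Fri: 7:52 AM–7:05 PM = 11 h 13 min; less 75 min break → 9 h 58 min
Sat: 10:10 AM–8:29 PM = 10 h 19 min; less 10 min break → 10 h 9 min
Total: 11 h 4 min + 5 h 16 min + 5 h 42 min + 9 h 58 min + 10 h 9 min = 42 h 9 min.

42.15 hours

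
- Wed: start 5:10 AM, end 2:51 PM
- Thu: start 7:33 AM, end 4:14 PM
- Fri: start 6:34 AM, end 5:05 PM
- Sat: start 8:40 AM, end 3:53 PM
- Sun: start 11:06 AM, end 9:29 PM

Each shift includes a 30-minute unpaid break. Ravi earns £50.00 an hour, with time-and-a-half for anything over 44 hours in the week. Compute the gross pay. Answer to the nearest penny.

Wed: 5:10 AM–2:51 PM = 9 h 41 min; less 30 min break → 9 h 11 min
Thu: 7:33 AM–4:14 PM = 8 h 41 min; less 30 min break → 8 h 11 min
Fri: 6:34 AM–5:05 PM = 10 h 31 min; less 30 min break → 10 h 1 min
Sat: 8:40 AM–3:53 PM = 7 h 13 min; less 30 min break → 6 h 43 min
Sun: 11:06 AM–9:29 PM = 10 h 23 min; less 30 min break → 9 h 53 min
Total worked: 43 h 59 min = 2639 min.
Regular 43 h 59 min = 2639 min at £50.00/h; overtime 0 h 0 min = 0 min at £75.00/h.
Pay = (2639 × £50.00 + 0 × £75.00) ÷ 60 = £2199.17.

£2199.17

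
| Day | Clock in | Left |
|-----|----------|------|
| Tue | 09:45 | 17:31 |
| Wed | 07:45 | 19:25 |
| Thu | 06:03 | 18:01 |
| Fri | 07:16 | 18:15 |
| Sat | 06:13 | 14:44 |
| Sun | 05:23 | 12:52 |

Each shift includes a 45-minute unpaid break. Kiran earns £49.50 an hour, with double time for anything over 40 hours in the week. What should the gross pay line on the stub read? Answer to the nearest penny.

£3354.45

Tue: 09:45–17:31 = 7 h 46 min; less 45 min break → 7 h 1 min
Wed: 07:45–19:25 = 11 h 40 min; less 45 min break → 10 h 55 min
Thu: 06:03–18:01 = 11 h 58 min; less 45 min break → 11 h 13 min
Fri: 07:16–18:15 = 10 h 59 min; less 45 min break → 10 h 14 min
Sat: 06:13–14:44 = 8 h 31 min; less 45 min break → 7 h 46 min
Sun: 05:23–12:52 = 7 h 29 min; less 45 min break → 6 h 44 min
Total worked: 53 h 53 min = 3233 min.
Regular 40 h 0 min = 2400 min at £49.50/h; overtime 13 h 53 min = 833 min at £99.00/h.
Pay = (2400 × £49.50 + 833 × £99.00) ÷ 60 = £3354.45.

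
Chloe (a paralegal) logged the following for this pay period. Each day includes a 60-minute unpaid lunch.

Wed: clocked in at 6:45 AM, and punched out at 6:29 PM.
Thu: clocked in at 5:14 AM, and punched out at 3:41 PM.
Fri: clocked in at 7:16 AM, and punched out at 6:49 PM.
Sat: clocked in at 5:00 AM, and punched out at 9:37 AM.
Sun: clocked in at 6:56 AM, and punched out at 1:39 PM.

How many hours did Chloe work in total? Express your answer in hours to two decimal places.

Wed: 6:45 AM–6:29 PM = 11 h 44 min; less 60 min break → 10 h 44 min
Thu: 5:14 AM–3:41 PM = 10 h 27 min; less 60 min break → 9 h 27 min
Fri: 7:16 AM–6:49 PM = 11 h 33 min; less 60 min break → 10 h 33 min
Sat: 5:00 AM–9:37 AM = 4 h 37 min; less 60 min break → 3 h 37 min
Sun: 6:56 AM–1:39 PM = 6 h 43 min; less 60 min break → 5 h 43 min
Total: 10 h 44 min + 9 h 27 min + 10 h 33 min + 3 h 37 min + 5 h 43 min = 40 h 4 min.

40.07 hours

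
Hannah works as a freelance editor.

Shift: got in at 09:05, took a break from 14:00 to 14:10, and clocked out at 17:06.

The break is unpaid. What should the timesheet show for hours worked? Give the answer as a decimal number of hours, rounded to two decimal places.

7.85 hours

Shift: 09:05–17:06 = 8 h 1 min; less 10 min break → 7 h 51 min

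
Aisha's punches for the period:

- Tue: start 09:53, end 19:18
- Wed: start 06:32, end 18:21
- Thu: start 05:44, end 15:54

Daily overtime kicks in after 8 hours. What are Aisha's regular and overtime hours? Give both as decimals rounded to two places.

Tue: 09:53–19:18 = 9 h 25 min
Wed: 06:32–18:21 = 11 h 49 min
Thu: 05:44–15:54 = 10 h 10 min
Tue reg 8 h 0 min / OT 1 h 25 min; Wed reg 8 h 0 min / OT 3 h 49 min; Thu reg 8 h 0 min / OT 2 h 10 min.
Totals: regular 24 h 0 min, overtime 7 h 24 min.

Regular 24.00 hours, overtime 7.40 hours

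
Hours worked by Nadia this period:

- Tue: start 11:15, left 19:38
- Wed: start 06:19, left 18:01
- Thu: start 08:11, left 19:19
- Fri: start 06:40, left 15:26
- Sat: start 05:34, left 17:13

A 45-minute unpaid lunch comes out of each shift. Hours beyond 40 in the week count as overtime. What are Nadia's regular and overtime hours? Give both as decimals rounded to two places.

Regular 40.00 hours, overtime 7.88 hours

Tue: 11:15–19:38 = 8 h 23 min; less 45 min break → 7 h 38 min
Wed: 06:19–18:01 = 11 h 42 min; less 45 min break → 10 h 57 min
Thu: 08:11–19:19 = 11 h 8 min; less 45 min break → 10 h 23 min
Fri: 06:40–15:26 = 8 h 46 min; less 45 min break → 8 h 1 min
Sat: 05:34–17:13 = 11 h 39 min; less 45 min break → 10 h 54 min
Total worked: 47 h 53 min = 47.88 h.
Threshold 40 h → overtime 7 h 53 min, regular 40 h 0 min.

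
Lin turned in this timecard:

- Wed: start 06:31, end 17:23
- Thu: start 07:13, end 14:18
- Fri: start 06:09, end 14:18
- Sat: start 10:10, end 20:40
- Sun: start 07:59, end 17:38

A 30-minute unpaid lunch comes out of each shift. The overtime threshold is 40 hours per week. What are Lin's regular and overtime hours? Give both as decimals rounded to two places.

Regular 40.00 hours, overtime 3.75 hours

Wed: 06:31–17:23 = 10 h 52 min; less 30 min break → 10 h 22 min
Thu: 07:13–14:18 = 7 h 5 min; less 30 min break → 6 h 35 min
Fri: 06:09–14:18 = 8 h 9 min; less 30 min break → 7 h 39 min
Sat: 10:10–20:40 = 10 h 30 min; less 30 min break → 10 h 0 min
Sun: 07:59–17:38 = 9 h 39 min; less 30 min break → 9 h 9 min
Total worked: 43 h 45 min = 43.75 h.
Threshold 40 h → overtime 3 h 45 min, regular 40 h 0 min.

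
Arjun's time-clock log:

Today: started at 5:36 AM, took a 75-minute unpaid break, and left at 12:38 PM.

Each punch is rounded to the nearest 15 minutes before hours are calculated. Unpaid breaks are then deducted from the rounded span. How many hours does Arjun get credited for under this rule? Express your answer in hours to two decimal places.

Today: in 5:36 AM→5:30 AM, out 12:38 PM→12:45 PM; 7 h 15 min − 75 min = 6 h 0 min

6.00 hours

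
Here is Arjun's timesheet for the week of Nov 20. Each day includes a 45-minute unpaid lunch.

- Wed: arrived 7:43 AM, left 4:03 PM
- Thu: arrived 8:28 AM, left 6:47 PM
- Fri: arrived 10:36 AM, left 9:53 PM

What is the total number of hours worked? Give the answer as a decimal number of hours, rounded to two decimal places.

Wed: 7:43 AM–4:03 PM = 8 h 20 min; less 45 min break → 7 h 35 min
Thu: 8:28 AM–6:47 PM = 10 h 19 min; less 45 min break → 9 h 34 min
Fri: 10:36 AM–9:53 PM = 11 h 17 min; less 45 min break → 10 h 32 min
Total: 7 h 35 min + 9 h 34 min + 10 h 32 min = 27 h 41 min.

27.68 hours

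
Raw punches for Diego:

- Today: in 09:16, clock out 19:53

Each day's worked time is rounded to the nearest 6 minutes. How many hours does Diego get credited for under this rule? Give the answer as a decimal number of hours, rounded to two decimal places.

Today: 09:16–19:53 = 10 h 37 min → rounds to 10 h 36 min

10.60 hours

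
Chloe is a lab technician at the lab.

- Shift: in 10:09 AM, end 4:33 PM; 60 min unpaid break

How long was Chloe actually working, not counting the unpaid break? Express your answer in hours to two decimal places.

5.40 hours

Shift: 10:09 AM–4:33 PM = 6 h 24 min; less 60 min break → 5 h 24 min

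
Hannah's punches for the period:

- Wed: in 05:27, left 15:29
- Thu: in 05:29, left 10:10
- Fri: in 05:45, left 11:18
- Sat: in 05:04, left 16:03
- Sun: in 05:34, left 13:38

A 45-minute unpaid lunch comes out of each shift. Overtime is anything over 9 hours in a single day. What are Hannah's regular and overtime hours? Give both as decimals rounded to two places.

Wed: 05:27–15:29 = 10 h 2 min; less 45 min break → 9 h 17 min
Thu: 05:29–10:10 = 4 h 41 min; less 45 min break → 3 h 56 min
Fri: 05:45–11:18 = 5 h 33 min; less 45 min break → 4 h 48 min
Sat: 05:04–16:03 = 10 h 59 min; less 45 min break → 10 h 14 min
Sun: 05:34–13:38 = 8 h 4 min; less 45 min break → 7 h 19 min
Wed reg 9 h 0 min / OT 0 h 17 min; Thu reg 3 h 56 min / OT 0 h 0 min; Fri reg 4 h 48 min / OT 0 h 0 min; Sat reg 9 h 0 min / OT 1 h 14 min; Sun reg 7 h 19 min / OT 0 h 0 min.
Totals: regular 34 h 3 min, overtime 1 h 31 min.

Regular 34.05 hours, overtime 1.52 hours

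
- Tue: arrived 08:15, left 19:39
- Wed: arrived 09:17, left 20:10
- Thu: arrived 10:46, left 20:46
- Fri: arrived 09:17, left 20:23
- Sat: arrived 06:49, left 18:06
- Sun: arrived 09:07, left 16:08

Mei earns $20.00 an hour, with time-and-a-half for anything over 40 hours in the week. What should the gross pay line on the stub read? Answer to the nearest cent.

Tue: 08:15–19:39 = 11 h 24 min
Wed: 09:17–20:10 = 10 h 53 min
Thu: 10:46–20:46 = 10 h 0 min
Fri: 09:17–20:23 = 11 h 6 min
Sat: 06:49–18:06 = 11 h 17 min
Sun: 09:07–16:08 = 7 h 1 min
Total worked: 61 h 41 min = 3701 min.
Regular 40 h 0 min = 2400 min at $20.00/h; overtime 21 h 41 min = 1301 min at $30.00/h.
Pay = (2400 × $20.00 + 1301 × $30.00) ÷ 60 = $1450.50.

$1450.50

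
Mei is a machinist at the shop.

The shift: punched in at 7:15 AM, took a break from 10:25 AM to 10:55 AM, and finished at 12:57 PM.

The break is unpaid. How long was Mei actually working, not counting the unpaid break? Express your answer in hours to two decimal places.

The shift: 7:15 AM–12:57 PM = 5 h 42 min; less 30 min break → 5 h 12 min

5.20 hours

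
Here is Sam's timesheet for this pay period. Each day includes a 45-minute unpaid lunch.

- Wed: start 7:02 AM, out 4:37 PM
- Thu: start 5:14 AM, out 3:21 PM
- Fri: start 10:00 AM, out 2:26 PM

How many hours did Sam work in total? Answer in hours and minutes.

21 h 53 min

Wed: 7:02 AM–4:37 PM = 9 h 35 min; less 45 min break → 8 h 50 min
Thu: 5:14 AM–3:21 PM = 10 h 7 min; less 45 min break → 9 h 22 min
Fri: 10:00 AM–2:26 PM = 4 h 26 min; less 45 min break → 3 h 41 min
Total: 8 h 50 min + 9 h 22 min + 3 h 41 min = 21 h 53 min.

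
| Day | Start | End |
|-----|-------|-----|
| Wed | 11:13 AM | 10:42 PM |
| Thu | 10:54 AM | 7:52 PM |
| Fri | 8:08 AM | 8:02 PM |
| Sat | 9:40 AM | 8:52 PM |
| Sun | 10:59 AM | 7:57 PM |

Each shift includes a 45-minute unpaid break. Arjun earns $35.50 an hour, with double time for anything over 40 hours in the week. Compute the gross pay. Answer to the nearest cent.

Wed: 11:13 AM–10:42 PM = 11 h 29 min; less 45 min break → 10 h 44 min
Thu: 10:54 AM–7:52 PM = 8 h 58 min; less 45 min break → 8 h 13 min
Fri: 8:08 AM–8:02 PM = 11 h 54 min; less 45 min break → 11 h 9 min
Sat: 9:40 AM–8:52 PM = 11 h 12 min; less 45 min break → 10 h 27 min
Sun: 10:59 AM–7:57 PM = 8 h 58 min; less 45 min break → 8 h 13 min
Total worked: 48 h 46 min = 2926 min.
Regular 40 h 0 min = 2400 min at $35.50/h; overtime 8 h 46 min = 526 min at $71.00/h.
Pay = (2400 × $35.50 + 526 × $71.00) ÷ 60 = $2042.43.

$2042.43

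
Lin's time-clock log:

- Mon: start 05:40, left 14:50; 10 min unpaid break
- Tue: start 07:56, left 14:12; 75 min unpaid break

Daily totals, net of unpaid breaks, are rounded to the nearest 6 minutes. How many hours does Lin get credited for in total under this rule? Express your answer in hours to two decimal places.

14.00 hours

Mon: 05:40–14:50 = 9 h 10 min − 10 min = 9 h 0 min → rounds to 9 h 0 min
Tue: 07:56–14:12 = 6 h 16 min − 75 min = 5 h 1 min → rounds to 5 h 0 min
Total credited: 14 h 0 min.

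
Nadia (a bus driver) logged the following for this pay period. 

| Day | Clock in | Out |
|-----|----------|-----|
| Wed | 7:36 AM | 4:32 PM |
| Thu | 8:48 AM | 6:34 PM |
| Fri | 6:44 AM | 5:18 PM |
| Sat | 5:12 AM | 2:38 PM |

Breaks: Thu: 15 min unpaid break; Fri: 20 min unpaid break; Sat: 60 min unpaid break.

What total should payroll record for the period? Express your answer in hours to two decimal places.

37.12 hours

Wed: 7:36 AM–4:32 PM = 8 h 56 min
Thu: 8:48 AM–6:34 PM = 9 h 46 min; less 15 min break → 9 h 31 min
Fri: 6:44 AM–5:18 PM = 10 h 34 min; less 20 min break → 10 h 14 min
Sat: 5:12 AM–2:38 PM = 9 h 26 min; less 60 min break → 8 h 26 min
Total: 8 h 56 min + 9 h 31 min + 10 h 14 min + 8 h 26 min = 37 h 7 min.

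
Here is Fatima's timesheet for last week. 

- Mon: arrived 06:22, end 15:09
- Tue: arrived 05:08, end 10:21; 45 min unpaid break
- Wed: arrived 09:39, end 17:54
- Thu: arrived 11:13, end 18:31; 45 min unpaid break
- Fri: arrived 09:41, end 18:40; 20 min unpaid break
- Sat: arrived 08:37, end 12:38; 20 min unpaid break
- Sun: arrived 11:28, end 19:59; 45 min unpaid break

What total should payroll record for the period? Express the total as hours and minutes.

Mon: 06:22–15:09 = 8 h 47 min
Tue: 05:08–10:21 = 5 h 13 min; less 45 min break → 4 h 28 min
Wed: 09:39–17:54 = 8 h 15 min
Thu: 11:13–18:31 = 7 h 18 min; less 45 min break → 6 h 33 min
Fri: 09:41–18:40 = 8 h 59 min; less 20 min break → 8 h 39 min
Sat: 08:37–12:38 = 4 h 1 min; less 20 min break → 3 h 41 min
Sun: 11:28–19:59 = 8 h 31 min; less 45 min break → 7 h 46 min
Total: 8 h 47 min + 4 h 28 min + 8 h 15 min + 6 h 33 min + 8 h 39 min + 3 h 41 min + 7 h 46 min = 48 h 9 min.

48 h 9 min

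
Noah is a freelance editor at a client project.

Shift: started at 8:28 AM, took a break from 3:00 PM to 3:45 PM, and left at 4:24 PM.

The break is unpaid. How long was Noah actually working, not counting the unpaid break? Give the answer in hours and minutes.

Shift: 8:28 AM–4:24 PM = 7 h 56 min; less 45 min break → 7 h 11 min

7 h 11 min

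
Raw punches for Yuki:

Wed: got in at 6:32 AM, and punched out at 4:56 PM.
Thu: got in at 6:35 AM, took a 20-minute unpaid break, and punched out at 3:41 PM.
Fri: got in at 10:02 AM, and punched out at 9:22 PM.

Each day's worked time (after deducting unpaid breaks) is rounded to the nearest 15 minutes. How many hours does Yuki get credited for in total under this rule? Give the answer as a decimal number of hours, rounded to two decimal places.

30.50 hours

Wed: 6:32 AM–4:56 PM = 10 h 24 min → rounds to 10 h 30 min
Thu: 6:35 AM–3:41 PM = 9 h 6 min − 20 min = 8 h 46 min → rounds to 8 h 45 min
Fri: 10:02 AM–9:22 PM = 11 h 20 min → rounds to 11 h 15 min
Total credited: 30 h 30 min.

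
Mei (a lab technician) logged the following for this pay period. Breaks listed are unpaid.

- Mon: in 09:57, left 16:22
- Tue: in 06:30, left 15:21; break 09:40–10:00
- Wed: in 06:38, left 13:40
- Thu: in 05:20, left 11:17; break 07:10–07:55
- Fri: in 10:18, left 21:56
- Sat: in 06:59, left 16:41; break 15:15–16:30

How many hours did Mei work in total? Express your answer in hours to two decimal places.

47.25 hours

Mon: 09:57–16:22 = 6 h 25 min
Tue: 06:30–15:21 = 8 h 51 min; less 20 min break → 8 h 31 min
Wed: 06:38–13:40 = 7 h 2 min
Thu: 05:20–11:17 = 5 h 57 min; less 45 min break → 5 h 12 min
Fri: 10:18–21:56 = 11 h 38 min
Sat: 06:59–16:41 = 9 h 42 min; less 75 min break → 8 h 27 min
Total: 6 h 25 min + 8 h 31 min + 7 h 2 min + 5 h 12 min + 11 h 38 min + 8 h 27 min = 47 h 15 min.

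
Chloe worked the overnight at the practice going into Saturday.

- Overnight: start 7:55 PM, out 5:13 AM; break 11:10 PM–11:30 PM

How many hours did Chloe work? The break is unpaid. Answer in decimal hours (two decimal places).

Overnight: 7:55 PM → midnight = 4 h 5 min; midnight → 5:13 AM = 5 h 13 min; span 9 h 18 min; less 20 min break → 8 h 58 min

8.97 hours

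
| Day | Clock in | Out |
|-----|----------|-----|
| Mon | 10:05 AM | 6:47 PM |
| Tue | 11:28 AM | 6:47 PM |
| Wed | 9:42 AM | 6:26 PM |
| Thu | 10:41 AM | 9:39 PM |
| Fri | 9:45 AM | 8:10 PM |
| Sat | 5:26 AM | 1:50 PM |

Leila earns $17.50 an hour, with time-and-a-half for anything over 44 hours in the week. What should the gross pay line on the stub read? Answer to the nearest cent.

$1046.50

Mon: 10:05 AM–6:47 PM = 8 h 42 min
Tue: 11:28 AM–6:47 PM = 7 h 19 min
Wed: 9:42 AM–6:26 PM = 8 h 44 min
Thu: 10:41 AM–9:39 PM = 10 h 58 min
Fri: 9:45 AM–8:10 PM = 10 h 25 min
Sat: 5:26 AM–1:50 PM = 8 h 24 min
Total worked: 54 h 32 min = 3272 min.
Regular 44 h 0 min = 2640 min at $17.50/h; overtime 10 h 32 min = 632 min at $26.25/h.
Pay = (2640 × $17.50 + 632 × $26.25) ÷ 60 = $1046.50.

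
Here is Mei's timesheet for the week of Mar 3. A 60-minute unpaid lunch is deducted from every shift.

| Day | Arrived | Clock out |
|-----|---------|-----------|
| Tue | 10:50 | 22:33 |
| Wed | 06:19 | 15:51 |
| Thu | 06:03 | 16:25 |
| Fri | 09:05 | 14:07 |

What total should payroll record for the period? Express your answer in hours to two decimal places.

Tue: 10:50–22:33 = 11 h 43 min; less 60 min break → 10 h 43 min
Wed: 06:19–15:51 = 9 h 32 min; less 60 min break → 8 h 32 min
Thu: 06:03–16:25 = 10 h 22 min; less 60 min break → 9 h 22 min
Fri: 09:05–14:07 = 5 h 2 min; less 60 min break → 4 h 2 min
Total: 10 h 43 min + 8 h 32 min + 9 h 22 min + 4 h 2 min = 32 h 39 min.

32.65 hours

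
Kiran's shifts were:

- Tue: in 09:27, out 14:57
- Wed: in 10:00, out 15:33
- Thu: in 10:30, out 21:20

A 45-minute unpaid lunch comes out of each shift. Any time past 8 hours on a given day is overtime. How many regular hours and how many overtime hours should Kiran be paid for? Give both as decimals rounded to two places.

Regular 17.55 hours, overtime 2.08 hours

Tue: 09:27–14:57 = 5 h 30 min; less 45 min break → 4 h 45 min
Wed: 10:00–15:33 = 5 h 33 min; less 45 min break → 4 h 48 min
Thu: 10:30–21:20 = 10 h 50 min; less 45 min break → 10 h 5 min
Tue reg 4 h 45 min / OT 0 h 0 min; Wed reg 4 h 48 min / OT 0 h 0 min; Thu reg 8 h 0 min / OT 2 h 5 min.
Totals: regular 17 h 33 min, overtime 2 h 5 min.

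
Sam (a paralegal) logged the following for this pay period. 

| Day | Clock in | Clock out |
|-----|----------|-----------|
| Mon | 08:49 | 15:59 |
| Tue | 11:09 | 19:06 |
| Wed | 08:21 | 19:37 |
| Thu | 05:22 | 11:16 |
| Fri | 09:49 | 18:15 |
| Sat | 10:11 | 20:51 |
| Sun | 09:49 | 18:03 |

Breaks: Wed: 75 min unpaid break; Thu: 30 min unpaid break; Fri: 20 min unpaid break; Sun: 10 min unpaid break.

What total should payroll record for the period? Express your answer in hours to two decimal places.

57.37 hours

Mon: 08:49–15:59 = 7 h 10 min
Tue: 11:09–19:06 = 7 h 57 min
Wed: 08:21–19:37 = 11 h 16 min; less 75 min break → 10 h 1 min
Thu: 05:22–11:16 = 5 h 54 min; less 30 min break → 5 h 24 min
Fri: 09:49–18:15 = 8 h 26 min; less 20 min break → 8 h 6 min
Sat: 10:11–20:51 = 10 h 40 min
Sun: 09:49–18:03 = 8 h 14 min; less 10 min break → 8 h 4 min
Total: 7 h 10 min + 7 h 57 min + 10 h 1 min + 5 h 24 min + 8 h 6 min + 10 h 40 min + 8 h 4 min = 57 h 22 min.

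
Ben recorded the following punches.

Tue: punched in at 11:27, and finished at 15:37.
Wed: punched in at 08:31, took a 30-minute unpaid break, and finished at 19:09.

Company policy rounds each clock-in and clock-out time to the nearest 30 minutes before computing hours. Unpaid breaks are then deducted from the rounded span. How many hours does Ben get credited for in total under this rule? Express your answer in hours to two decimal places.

14.00 hours

Tue: in 11:27→11:30, out 15:37→15:30; 4 h 0 min
Wed: in 08:31→08:30, out 19:09→19:00; 10 h 30 min − 30 min = 10 h 0 min
Total credited: 14 h 0 min.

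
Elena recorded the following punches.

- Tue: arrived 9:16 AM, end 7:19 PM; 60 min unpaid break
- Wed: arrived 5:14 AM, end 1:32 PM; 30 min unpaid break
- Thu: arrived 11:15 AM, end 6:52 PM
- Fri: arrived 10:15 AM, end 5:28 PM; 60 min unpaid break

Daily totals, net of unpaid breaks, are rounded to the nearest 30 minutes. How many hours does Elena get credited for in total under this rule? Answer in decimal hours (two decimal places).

Tue: 9:16 AM–7:19 PM = 10 h 3 min − 60 min = 9 h 3 min → rounds to 9 h 0 min
Wed: 5:14 AM–1:32 PM = 8 h 18 min − 30 min = 7 h 48 min → rounds to 8 h 0 min
Thu: 11:15 AM–6:52 PM = 7 h 37 min → rounds to 7 h 30 min
Fri: 10:15 AM–5:28 PM = 7 h 13 min − 60 min = 6 h 13 min → rounds to 6 h 0 min
Total credited: 30 h 30 min.

30.50 hours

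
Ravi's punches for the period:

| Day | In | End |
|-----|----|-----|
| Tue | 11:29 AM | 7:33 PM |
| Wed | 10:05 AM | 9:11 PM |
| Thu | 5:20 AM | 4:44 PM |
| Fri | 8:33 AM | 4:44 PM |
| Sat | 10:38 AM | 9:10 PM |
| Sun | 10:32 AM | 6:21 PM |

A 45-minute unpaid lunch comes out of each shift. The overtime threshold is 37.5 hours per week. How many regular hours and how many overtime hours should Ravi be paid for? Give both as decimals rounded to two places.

Tue: 11:29 AM–7:33 PM = 8 h 4 min; less 45 min break → 7 h 19 min
Wed: 10:05 AM–9:11 PM = 11 h 6 min; less 45 min break → 10 h 21 min
Thu: 5:20 AM–4:44 PM = 11 h 24 min; less 45 min break → 10 h 39 min
Fri: 8:33 AM–4:44 PM = 8 h 11 min; less 45 min break → 7 h 26 min
Sat: 10:38 AM–9:10 PM = 10 h 32 min; less 45 min break → 9 h 47 min
Sun: 10:32 AM–6:21 PM = 7 h 49 min; less 45 min break → 7 h 4 min
Total worked: 52 h 36 min = 52.60 h.
Threshold 37.5 h → overtime 15 h 6 min, regular 37 h 30 min.

Regular 37.50 hours, overtime 15.10 hours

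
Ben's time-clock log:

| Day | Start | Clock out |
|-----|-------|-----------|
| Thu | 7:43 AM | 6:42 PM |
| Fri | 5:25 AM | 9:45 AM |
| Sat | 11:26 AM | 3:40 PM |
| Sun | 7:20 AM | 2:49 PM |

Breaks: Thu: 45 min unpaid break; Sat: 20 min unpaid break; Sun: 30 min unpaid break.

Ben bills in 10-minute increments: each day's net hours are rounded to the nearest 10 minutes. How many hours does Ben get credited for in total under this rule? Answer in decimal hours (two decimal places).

25.33 hours

Thu: 7:43 AM–6:42 PM = 10 h 59 min − 45 min = 10 h 14 min → rounds to 10 h 10 min
Fri: 5:25 AM–9:45 AM = 4 h 20 min → rounds to 4 h 20 min
Sat: 11:26 AM–3:40 PM = 4 h 14 min − 20 min = 3 h 54 min → rounds to 3 h 50 min
Sun: 7:20 AM–2:49 PM = 7 h 29 min − 30 min = 6 h 59 min → rounds to 7 h 0 min
Total credited: 25 h 20 min.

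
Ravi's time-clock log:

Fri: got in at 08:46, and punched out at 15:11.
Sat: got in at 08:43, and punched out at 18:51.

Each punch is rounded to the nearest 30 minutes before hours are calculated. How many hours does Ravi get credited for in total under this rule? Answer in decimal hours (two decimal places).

16.50 hours

Fri: in 08:46→09:00, out 15:11→15:00; 6 h 0 min
Sat: in 08:43→08:30, out 18:51→19:00; 10 h 30 min
Total credited: 16 h 30 min.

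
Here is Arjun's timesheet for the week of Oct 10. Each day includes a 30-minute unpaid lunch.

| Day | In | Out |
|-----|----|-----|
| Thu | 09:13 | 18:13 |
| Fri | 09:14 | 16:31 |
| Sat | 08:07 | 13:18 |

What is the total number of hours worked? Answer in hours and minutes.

19 h 58 min

Thu: 09:13–18:13 = 9 h 0 min; less 30 min break → 8 h 30 min
Fri: 09:14–16:31 = 7 h 17 min; less 30 min break → 6 h 47 min
Sat: 08:07–13:18 = 5 h 11 min; less 30 min break → 4 h 41 min
Total: 8 h 30 min + 6 h 47 min + 4 h 41 min = 19 h 58 min.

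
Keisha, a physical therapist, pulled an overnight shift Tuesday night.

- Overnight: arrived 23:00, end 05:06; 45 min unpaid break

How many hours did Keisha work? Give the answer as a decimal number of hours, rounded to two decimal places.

5.35 hours

Overnight: 23:00 → midnight = 1 h 0 min; midnight → 05:06 = 5 h 6 min; span 6 h 6 min; less 45 min break → 5 h 21 min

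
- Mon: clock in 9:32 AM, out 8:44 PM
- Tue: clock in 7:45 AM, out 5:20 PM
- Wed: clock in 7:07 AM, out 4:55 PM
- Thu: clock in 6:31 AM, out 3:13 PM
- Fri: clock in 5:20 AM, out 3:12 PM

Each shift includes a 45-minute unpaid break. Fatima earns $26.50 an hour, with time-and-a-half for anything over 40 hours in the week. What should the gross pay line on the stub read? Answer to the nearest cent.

Mon: 9:32 AM–8:44 PM = 11 h 12 min; less 45 min break → 10 h 27 min
Tue: 7:45 AM–5:20 PM = 9 h 35 min; less 45 min break → 8 h 50 min
Wed: 7:07 AM–4:55 PM = 9 h 48 min; less 45 min break → 9 h 3 min
Thu: 6:31 AM–3:13 PM = 8 h 42 min; less 45 min break → 7 h 57 min
Fri: 5:20 AM–3:12 PM = 9 h 52 min; less 45 min break → 9 h 7 min
Total worked: 45 h 24 min = 2724 min.
Regular 40 h 0 min = 2400 min at $26.50/h; overtime 5 h 24 min = 324 min at $39.75/h.
Pay = (2400 × $26.50 + 324 × $39.75) ÷ 60 = $1274.65.

$1274.65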